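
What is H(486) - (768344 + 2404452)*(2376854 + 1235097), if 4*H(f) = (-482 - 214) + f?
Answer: -22919967370097/2 ≈ -1.1460e+13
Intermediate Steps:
H(f) = -174 + f/4 (H(f) = ((-482 - 214) + f)/4 = (-696 + f)/4 = -174 + f/4)
H(486) - (768344 + 2404452)*(2376854 + 1235097) = (-174 + (¼)*486) - (768344 + 2404452)*(2376854 + 1235097) = (-174 + 243/2) - 3172796*3611951 = -105/2 - 1*11459983684996 = -105/2 - 11459983684996 = -22919967370097/2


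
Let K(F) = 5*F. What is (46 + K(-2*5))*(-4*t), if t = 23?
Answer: 368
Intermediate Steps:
(46 + K(-2*5))*(-4*t) = (46 + 5*(-2*5))*(-4*23) = (46 + 5*(-10))*(-92) = (46 - 50)*(-92) = -4*(-92) = 368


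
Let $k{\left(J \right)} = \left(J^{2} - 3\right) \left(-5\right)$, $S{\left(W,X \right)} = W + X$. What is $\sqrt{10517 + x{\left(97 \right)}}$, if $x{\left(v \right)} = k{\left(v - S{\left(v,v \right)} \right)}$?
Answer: $3 i \sqrt{4057} \approx 191.08 i$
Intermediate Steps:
$k{\left(J \right)} = 15 - 5 J^{2}$ ($k{\left(J \right)} = \left(-3 + J^{2}\right) \left(-5\right) = 15 - 5 J^{2}$)
$x{\left(v \right)} = 15 - 5 v^{2}$ ($x{\left(v \right)} = 15 - 5 \left(v - \left(v + v\right)\right)^{2} = 15 - 5 \left(v - 2 v\right)^{2} = 15 - 5 \left(- v\right)^{2} = 15 - 5 v^{2}$)
$\sqrt{10517 + x{\left(97 \right)}} = \sqrt{10517 + \left(15 - 5 \cdot 97^{2}\right)} = \sqrt{10517 + \left(15 - 47045\right)} = \sqrt{10517 - 47030} = \sqrt{-36513} = 3 i \sqrt{4057}$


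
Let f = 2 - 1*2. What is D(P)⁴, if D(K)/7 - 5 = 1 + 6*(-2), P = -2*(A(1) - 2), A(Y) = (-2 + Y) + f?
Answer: 3111696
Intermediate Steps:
f = 0 (f = 2 - 2 = 0)
A(Y) = -2 + Y (A(Y) = (-2 + Y) + 0 = -2 + Y)
P = 6 (P = -2*((-2 + 1) - 2) = -2*(-1 - 2) = -2*(-3) = 6)
D(K) = -42 (D(K) = 35 + 7*(1 + 6*(-2)) = 35 + 7*(1 - 12) = 35 + 7*(-11) = 35 - 77 = -42)
D(P)⁴ = (-42)⁴ = 3111696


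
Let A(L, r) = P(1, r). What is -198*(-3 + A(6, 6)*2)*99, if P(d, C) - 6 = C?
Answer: -411642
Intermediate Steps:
P(d, C) = 6 + C
A(L, r) = 6 + r
-198*(-3 + A(6, 6)*2)*99 = -198*(-3 + (6 + 6)*2)*99 = -198*(-3 + 12*2)*99 = -198*(-3 + 24)*99 = -198*21*99 = -4158*99 = -411642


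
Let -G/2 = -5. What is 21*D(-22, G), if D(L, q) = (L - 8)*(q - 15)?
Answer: 3150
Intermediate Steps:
G = 10 (G = -2*(-5) = 10)
D(L, q) = (-15 + q)*(-8 + L) (D(L, q) = (-8 + L)*(-15 + q) = (-15 + q)*(-8 + L))
21*D(-22, G) = 21*(120 - 15*(-22) - 8*10 - 22*10) = 21*(120 + 330 - 80 - 220) = 21*150 = 3150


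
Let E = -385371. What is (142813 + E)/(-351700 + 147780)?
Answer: 121279/101960 ≈ 1.1895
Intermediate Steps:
(142813 + E)/(-351700 + 147780) = (142813 - 385371)/(-351700 + 147780) = -242558/(-203920) = -242558*(-1/203920) = 121279/101960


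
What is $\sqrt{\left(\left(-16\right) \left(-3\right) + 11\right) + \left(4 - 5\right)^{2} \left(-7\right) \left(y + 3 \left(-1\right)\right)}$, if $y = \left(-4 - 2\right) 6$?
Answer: $2 \sqrt{83} \approx 18.221$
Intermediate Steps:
$y = -36$ ($y = \left(-6\right) 6 = -36$)
$\sqrt{\left(\left(-16\right) \left(-3\right) + 11\right) + \left(4 - 5\right)^{2} \left(-7\right) \left(y + 3 \left(-1\right)\right)} = \sqrt{\left(\left(-16\right) \left(-3\right) + 11\right) + \left(4 - 5\right)^{2} \left(-7\right) \left(-36 + 3 \left(-1\right)\right)} = \sqrt{\left(48 + 11\right) + \left(-1\right)^{2} \left(-7\right) \left(-36 - 3\right)} = \sqrt{59 + 1 \left(-7\right) \left(-39\right)} = \sqrt{59 - -273} = \sqrt{59 + 273} = \sqrt{332} = 2 \sqrt{83}$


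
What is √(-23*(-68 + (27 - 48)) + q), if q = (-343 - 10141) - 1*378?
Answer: I*√8815 ≈ 93.888*I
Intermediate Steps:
q = -10862 (q = -10484 - 378 = -10862)
√(-23*(-68 + (27 - 48)) + q) = √(-23*(-68 + (27 - 48)) - 10862) = √(-23*(-68 - 21) - 10862) = √(-23*(-89) - 10862) = √(2047 - 10862) = √(-8815) = I*√8815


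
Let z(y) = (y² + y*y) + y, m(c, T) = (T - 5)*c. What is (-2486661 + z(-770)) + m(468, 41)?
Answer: -1284783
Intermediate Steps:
m(c, T) = c*(-5 + T) (m(c, T) = (-5 + T)*c = c*(-5 + T))
z(y) = y + 2*y² (z(y) = (y² + y²) + y = 2*y² + y = y + 2*y²)
(-2486661 + z(-770)) + m(468, 41) = (-2486661 - 770*(1 + 2*(-770))) + 468*(-5 + 41) = (-2486661 - 770*(1 - 1540)) + 468*36 = (-2486661 - 770*(-1539)) + 16848 = (-2486661 + 1185030) + 16848 = -1301631 + 16848 = -1284783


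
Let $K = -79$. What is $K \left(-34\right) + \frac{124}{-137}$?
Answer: $\frac{367858}{137} \approx 2685.1$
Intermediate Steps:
$K \left(-34\right) + \frac{124}{-137} = \left(-79\right) \left(-34\right) + \frac{124}{-137} = 2686 + 124 \left(- \frac{1}{137}\right) = 2686 - \frac{124}{137} = \frac{367858}{137}$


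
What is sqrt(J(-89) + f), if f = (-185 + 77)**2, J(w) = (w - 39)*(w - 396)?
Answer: 4*sqrt(4609) ≈ 271.56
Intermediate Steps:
J(w) = (-396 + w)*(-39 + w) (J(w) = (-39 + w)*(-396 + w) = (-396 + w)*(-39 + w))
f = 11664 (f = (-108)**2 = 11664)
sqrt(J(-89) + f) = sqrt((15444 + (-89)**2 - 435*(-89)) + 11664) = sqrt((15444 + 7921 + 38715) + 11664) = sqrt(62080 + 11664) = sqrt(73744) = 4*sqrt(4609)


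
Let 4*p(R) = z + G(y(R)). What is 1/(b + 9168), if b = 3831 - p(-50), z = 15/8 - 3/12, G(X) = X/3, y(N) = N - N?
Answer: 32/415955 ≈ 7.6931e-5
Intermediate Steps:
y(N) = 0
G(X) = X/3 (G(X) = X*(⅓) = X/3)
z = 13/8 (z = 15*(⅛) - 3*1/12 = 15/8 - ¼ = 13/8 ≈ 1.6250)
p(R) = 13/32 (p(R) = (13/8 + (⅓)*0)/4 = (13/8 + 0)/4 = (¼)*(13/8) = 13/32)
b = 122579/32 (b = 3831 - 1*13/32 = 3831 - 13/32 = 122579/32 ≈ 3830.6)
1/(b + 9168) = 1/(122579/32 + 9168) = 1/(415955/32) = 32/415955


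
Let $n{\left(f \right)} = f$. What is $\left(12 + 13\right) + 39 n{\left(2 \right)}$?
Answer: $103$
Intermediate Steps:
$\left(12 + 13\right) + 39 n{\left(2 \right)} = \left(12 + 13\right) + 39 \cdot 2 = 25 + 78 = 103$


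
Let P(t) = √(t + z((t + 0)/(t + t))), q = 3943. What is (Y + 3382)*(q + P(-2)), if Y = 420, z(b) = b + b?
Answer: 14991286 + 3802*I ≈ 1.4991e+7 + 3802.0*I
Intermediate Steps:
z(b) = 2*b
P(t) = √(1 + t) (P(t) = √(t + 2*((t + 0)/(t + t))) = √(t + 2*(t/((2*t)))) = √(t + 2*(t*(1/(2*t)))) = √(t + 2*(½)) = √(t + 1) = √(1 + t))
(Y + 3382)*(q + P(-2)) = (420 + 3382)*(3943 + √(1 - 2)) = 3802*(3943 + √(-1)) = 3802*(3943 + I) = 14991286 + 3802*I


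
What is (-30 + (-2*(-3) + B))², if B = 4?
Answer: 400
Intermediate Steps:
(-30 + (-2*(-3) + B))² = (-30 + (-2*(-3) + 4))² = (-30 + (6 + 4))² = (-30 + 10)² = (-20)² = 400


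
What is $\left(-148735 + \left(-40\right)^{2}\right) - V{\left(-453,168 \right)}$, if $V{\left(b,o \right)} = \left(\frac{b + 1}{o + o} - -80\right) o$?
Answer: $-160349$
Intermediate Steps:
$V{\left(b,o \right)} = o \left(80 + \frac{1 + b}{2 o}\right)$ ($V{\left(b,o \right)} = \left(\frac{1 + b}{2 o} + 80\right) o = \left(80 + \frac{1 + b}{2 o}\right) o = o \left(80 + \frac{1 + b}{2 o}\right)$)
$\left(-148735 + \left(-40\right)^{2}\right) - V{\left(-453,168 \right)} = \left(-148735 + \left(-40\right)^{2}\right) - \left(\frac{1}{2} + \frac{1}{2} \left(-453\right) + 80 \cdot 168\right) = \left(-148735 + 1600\right) - \left(\frac{1}{2} - \frac{453}{2} + 13440\right) = -147135 - 13214 = -160349$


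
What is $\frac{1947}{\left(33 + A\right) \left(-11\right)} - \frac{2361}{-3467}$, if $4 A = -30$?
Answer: $- \frac{368969}{58939} \approx -6.2602$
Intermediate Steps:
$A = - \frac{15}{2}$ ($A = \frac{1}{4} \left(-30\right) = - \frac{15}{2} \approx -7.5$)
$\frac{1947}{\left(33 + A\right) \left(-11\right)} - \frac{2361}{-3467} = \frac{1947}{\left(33 - \frac{15}{2}\right) \left(-11\right)} - \frac{2361}{-3467} = \frac{1947}{\frac{51}{2} \left(-11\right)} - - \frac{2361}{3467} = \frac{1947}{- \frac{561}{2}} + \frac{2361}{3467} = 1947 \left(- \frac{2}{561}\right) + \frac{2361}{3467} = - \frac{118}{17} + \frac{2361}{3467} = - \frac{368969}{58939}$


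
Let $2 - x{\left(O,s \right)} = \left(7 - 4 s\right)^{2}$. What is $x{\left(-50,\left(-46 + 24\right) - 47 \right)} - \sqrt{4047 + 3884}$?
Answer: $-80087 - \sqrt{7931} \approx -80176.0$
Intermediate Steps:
$x{\left(O,s \right)} = 2 - \left(7 - 4 s\right)^{2}$
$x{\left(-50,\left(-46 + 24\right) - 47 \right)} - \sqrt{4047 + 3884} = \left(2 - \left(-7 + 4 \left(\left(-46 + 24\right) - 47\right)\right)^{2}\right) - \sqrt{4047 + 3884} = \left(2 - \left(-7 + 4 \left(-22 - 47\right)\right)^{2}\right) - \sqrt{7931} = \left(2 - \left(-7 + 4 \left(-69\right)\right)^{2}\right) - \sqrt{7931} = \left(2 - \left(-7 - 276\right)^{2}\right) - \sqrt{7931} = \left(2 - \left(-283\right)^{2}\right) - \sqrt{7931} = \left(2 - 80089\right) - \sqrt{7931} = -80087 - \sqrt{7931}$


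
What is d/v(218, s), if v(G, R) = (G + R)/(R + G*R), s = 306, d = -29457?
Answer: -987015699/262 ≈ -3.7672e+6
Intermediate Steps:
v(G, R) = (G + R)/(R + G*R)
d/v(218, s) = -29457*306*(1 + 218)/(218 + 306) = -29457/((1/306)*524/219) = -29457/((1/306)*(1/219)*524) = -29457/262/33507 = -29457*33507/262 = -987015699/262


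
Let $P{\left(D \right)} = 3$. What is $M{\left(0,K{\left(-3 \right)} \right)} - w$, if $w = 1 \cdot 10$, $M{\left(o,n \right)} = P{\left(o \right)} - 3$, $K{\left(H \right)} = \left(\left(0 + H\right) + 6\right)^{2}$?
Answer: $-10$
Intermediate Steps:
$K{\left(H \right)} = \left(6 + H\right)^{2}$ ($K{\left(H \right)} = \left(H + 6\right)^{2} = \left(6 + H\right)^{2}$)
$M{\left(o,n \right)} = 0$ ($M{\left(o,n \right)} = 3 - 3 = 0$)
$w = 10$
$M{\left(0,K{\left(-3 \right)} \right)} - w = 0 - 10 = -10$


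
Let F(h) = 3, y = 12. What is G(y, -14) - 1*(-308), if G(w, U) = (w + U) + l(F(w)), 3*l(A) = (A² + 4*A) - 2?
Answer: 937/3 ≈ 312.33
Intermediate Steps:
l(A) = -⅔ + A²/3 + 4*A/3 (l(A) = ((A² + 4*A) - 2)/3 = (-2 + A² + 4*A)/3 = -⅔ + A²/3 + 4*A/3)
G(w, U) = 19/3 + U + w (G(w, U) = (w + U) + (-⅔ + (⅓)*3² + (4/3)*3) = (U + w) + (-⅔ + (⅓)*9 + 4) = (U + w) + (-⅔ + 3 + 4) = (U + w) + 19/3 = 19/3 + U + w)
G(y, -14) - 1*(-308) = (19/3 - 14 + 12) - 1*(-308) = 13/3 + 308 = 937/3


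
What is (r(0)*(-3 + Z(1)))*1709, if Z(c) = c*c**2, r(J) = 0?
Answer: 0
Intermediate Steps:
Z(c) = c**3
(r(0)*(-3 + Z(1)))*1709 = (0*(-3 + 1**3))*1709 = (0*(-3 + 1))*1709 = (0*(-2))*1709 = 0*1709 = 0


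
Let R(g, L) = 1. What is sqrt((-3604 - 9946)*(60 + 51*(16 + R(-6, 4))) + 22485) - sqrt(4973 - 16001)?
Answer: I*(-2*sqrt(2757) + 7*sqrt(255885)) ≈ 3435.9*I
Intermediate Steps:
sqrt((-3604 - 9946)*(60 + 51*(16 + R(-6, 4))) + 22485) - sqrt(4973 - 16001) = sqrt((-3604 - 9946)*(60 + 51*(16 + 1)) + 22485) - sqrt(4973 - 16001) = sqrt(-13550*(60 + 51*17) + 22485) - sqrt(-11028) = sqrt(-13550*(60 + 867) + 22485) - 2*I*sqrt(2757) = sqrt(-13550*927 + 22485) - 2*I*sqrt(2757) = sqrt(-12560850 + 22485) - 2*I*sqrt(2757) = sqrt(-12538365) - 2*I*sqrt(2757) = 7*I*sqrt(255885) - 2*I*sqrt(2757) = -2*I*sqrt(2757) + 7*I*sqrt(255885)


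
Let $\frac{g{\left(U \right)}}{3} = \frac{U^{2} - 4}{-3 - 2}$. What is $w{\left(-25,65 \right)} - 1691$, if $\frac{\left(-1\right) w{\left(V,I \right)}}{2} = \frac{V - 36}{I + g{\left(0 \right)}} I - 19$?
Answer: $- \frac{517411}{337} \approx -1535.3$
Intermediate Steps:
$g{\left(U \right)} = \frac{12}{5} - \frac{3 U^{2}}{5}$ ($g{\left(U \right)} = 3 \frac{U^{2} - 4}{-3 - 2} = 3 \frac{-4 + U^{2}}{-5} = 3 \left(-4 + U^{2}\right) \left(- \frac{1}{5}\right) = 3 \left(\frac{4}{5} - \frac{U^{2}}{5}\right) = \frac{12}{5} - \frac{3 U^{2}}{5}$)
$w{\left(V,I \right)} = 38 - \frac{2 I \left(-36 + V\right)}{\frac{12}{5} + I}$ ($w{\left(V,I \right)} = - 2 \left(\frac{V - 36}{I + \left(\frac{12}{5} - \frac{3 \cdot 0^{2}}{5}\right)} I - 19\right) = - 2 \left(\frac{-36 + V}{I + \left(\frac{12}{5} - 0\right)} I - 19\right) = - 2 \left(\frac{-36 + V}{I + \left(\frac{12}{5} + 0\right)} I - 19\right) = - 2 \left(\frac{-36 + V}{I + \frac{12}{5}} I - 19\right) = - 2 \left(\frac{-36 + V}{\frac{12}{5} + I} I - 19\right) = - 2 \left(\frac{I \left(-36 + V\right)}{\frac{12}{5} + I} - 19\right) = - 2 \left(-19 + \frac{I \left(-36 + V\right)}{\frac{12}{5} + I}\right) = 38 - \frac{2 I \left(-36 + V\right)}{\frac{12}{5} + I}$)
$w{\left(-25,65 \right)} - 1691 = \frac{2 \left(228 + 275 \cdot 65 - 325 \left(-25\right)\right)}{12 + 5 \cdot 65} - 1691 = \frac{2 \left(228 + 17875 + 8125\right)}{12 + 325} - 1691 = 2 \cdot \frac{1}{337} \cdot 26228 - 1691 = \frac{52456}{337} - 1691 = - \frac{517411}{337}$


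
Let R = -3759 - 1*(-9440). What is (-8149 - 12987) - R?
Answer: -26817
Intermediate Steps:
R = 5681 (R = -3759 + 9440 = 5681)
(-8149 - 12987) - R = (-8149 - 12987) - 1*5681 = -21136 - 5681 = -26817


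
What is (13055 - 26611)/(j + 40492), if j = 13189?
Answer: -13556/53681 ≈ -0.25253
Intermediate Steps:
(13055 - 26611)/(j + 40492) = (13055 - 26611)/(13189 + 40492) = -13556/53681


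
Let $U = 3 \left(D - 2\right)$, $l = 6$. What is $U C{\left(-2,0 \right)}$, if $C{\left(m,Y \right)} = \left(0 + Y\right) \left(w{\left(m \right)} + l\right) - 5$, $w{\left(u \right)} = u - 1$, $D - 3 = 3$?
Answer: $-60$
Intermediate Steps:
$D = 6$ ($D = 3 + 3 = 6$)
$w{\left(u \right)} = -1 + u$
$U = 12$ ($U = 3 \left(6 - 2\right) = 3 \cdot 4 = 12$)
$C{\left(m,Y \right)} = -5 + Y \left(5 + m\right)$ ($C{\left(m,Y \right)} = \left(0 + Y\right) \left(\left(-1 + m\right) + 6\right) - 5 = Y \left(5 + m\right) - 5 = -5 + Y \left(5 + m\right)$)
$U C{\left(-2,0 \right)} = 12 \left(-5 + 5 \cdot 0 + 0 \left(-2\right)\right) = 12 \left(-5 + 0 + 0\right) = 12 \left(-5\right) = -60$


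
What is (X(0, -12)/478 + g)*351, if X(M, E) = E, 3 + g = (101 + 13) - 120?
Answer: -757107/239 ≈ -3167.8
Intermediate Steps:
g = -9 (g = -3 + ((101 + 13) - 120) = -3 + (114 - 120) = -3 - 6 = -9)
(X(0, -12)/478 + g)*351 = (-12/478 - 9)*351 = (-12*1/478 - 9)*351 = (-6/239 - 9)*351 = -2157/239*351 = -757107/239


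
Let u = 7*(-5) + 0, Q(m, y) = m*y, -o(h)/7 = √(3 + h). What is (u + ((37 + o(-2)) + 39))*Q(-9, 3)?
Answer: -918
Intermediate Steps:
o(h) = -7*√(3 + h)
u = -35 (u = -35 + 0 = -35)
(u + ((37 + o(-2)) + 39))*Q(-9, 3) = (-35 + ((37 - 7*√(3 - 2)) + 39))*(-9*3) = (-35 + ((37 - 7*√1) + 39))*(-27) = (-35 + ((37 - 7*1) + 39))*(-27) = (-35 + ((37 - 7) + 39))*(-27) = (-35 + (30 + 39))*(-27) = (-35 + 69)*(-27) = 34*(-27) = -918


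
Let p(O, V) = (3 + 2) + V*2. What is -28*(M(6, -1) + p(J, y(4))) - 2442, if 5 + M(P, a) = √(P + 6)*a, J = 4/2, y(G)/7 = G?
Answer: -4010 + 56*√3 ≈ -3913.0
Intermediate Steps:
y(G) = 7*G
J = 2 (J = 4*(½) = 2)
p(O, V) = 5 + 2*V
M(P, a) = -5 + a*√(6 + P) (M(P, a) = -5 + √(P + 6)*a = -5 + √(6 + P)*a = -5 + a*√(6 + P))
-28*(M(6, -1) + p(J, y(4))) - 2442 = -28*((-5 - √(6 + 6)) + (5 + 2*(7*4))) - 2442 = -28*((-5 - √12) + (5 + 2*28)) - 2442 = -28*((-5 - 2*√3) + (5 + 56)) - 2442 = -28*((-5 - 2*√3) + 61) - 2442 = -28*(56 - 2*√3) - 2442 = (-1568 + 56*√3) - 2442 = -4010 + 56*√3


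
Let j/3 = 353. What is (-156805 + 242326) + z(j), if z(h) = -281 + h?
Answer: 86299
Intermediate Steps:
j = 1059 (j = 3*353 = 1059)
(-156805 + 242326) + z(j) = (-156805 + 242326) + (-281 + 1059) = 85521 + 778 = 86299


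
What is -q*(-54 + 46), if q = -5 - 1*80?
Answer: -680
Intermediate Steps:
q = -85 (q = -5 - 80 = -85)
-q*(-54 + 46) = -(-85)*(-54 + 46) = -(-85)*(-8) = -1*680 = -680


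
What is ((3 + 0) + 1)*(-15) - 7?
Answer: -67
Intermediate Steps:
((3 + 0) + 1)*(-15) - 7 = (3 + 1)*(-15) - 7 = 4*(-15) - 7 = -60 - 7 = -67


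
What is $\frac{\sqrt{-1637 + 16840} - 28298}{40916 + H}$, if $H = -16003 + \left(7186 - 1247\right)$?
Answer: $- \frac{14149}{15426} + \frac{\sqrt{15203}}{30852} \approx -0.91322$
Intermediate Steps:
$H = -10064$ ($H = -16003 + \left(7186 - 1247\right) = -16003 + 5939 = -10064$)
$\frac{\sqrt{-1637 + 16840} - 28298}{40916 + H} = \frac{\sqrt{-1637 + 16840} - 28298}{40916 - 10064} = \frac{\sqrt{15203} - 28298}{30852} = \left(-28298 + \sqrt{15203}\right) \frac{1}{30852} = - \frac{14149}{15426} + \frac{\sqrt{15203}}{30852}$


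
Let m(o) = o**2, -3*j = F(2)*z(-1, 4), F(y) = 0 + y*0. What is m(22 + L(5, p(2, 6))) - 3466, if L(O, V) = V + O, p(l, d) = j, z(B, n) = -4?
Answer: -2737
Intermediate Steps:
F(y) = 0 (F(y) = 0 + 0 = 0)
j = 0 (j = -0*(-4) = -1/3*0 = 0)
p(l, d) = 0
L(O, V) = O + V
m(22 + L(5, p(2, 6))) - 3466 = (22 + (5 + 0))**2 - 3466 = (22 + 5)**2 - 3466 = 27**2 - 3466 = 729 - 3466 = -2737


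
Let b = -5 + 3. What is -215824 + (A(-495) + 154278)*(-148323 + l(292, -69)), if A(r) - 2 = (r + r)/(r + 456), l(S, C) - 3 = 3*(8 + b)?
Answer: -297492168652/13 ≈ -2.2884e+10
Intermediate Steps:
b = -2
l(S, C) = 21 (l(S, C) = 3 + 3*(8 - 2) = 3 + 3*6 = 3 + 18 = 21)
A(r) = 2 + 2*r/(456 + r) (A(r) = 2 + (r + r)/(r + 456) = 2 + (2*r)/(456 + r) = 2 + 2*r/(456 + r))
-215824 + (A(-495) + 154278)*(-148323 + l(292, -69)) = -215824 + (4*(228 - 495)/(456 - 495) + 154278)*(-148323 + 21) = -215824 + (4*(-267)/(-39) + 154278)*(-148302) = -215824 + (4*(-1/39)*(-267) + 154278)*(-148302) = -215824 + (356/13 + 154278)*(-148302) = -215824 + (2005970/13)*(-148302) = -215824 - 297489362940/13 = -297492168652/13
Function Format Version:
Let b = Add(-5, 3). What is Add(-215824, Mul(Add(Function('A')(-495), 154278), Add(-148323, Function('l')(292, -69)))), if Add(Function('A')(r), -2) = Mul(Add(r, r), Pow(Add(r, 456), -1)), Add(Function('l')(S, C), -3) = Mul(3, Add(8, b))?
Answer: Rational(-297492168652, 13) ≈ -2.2884e+10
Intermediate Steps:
b = -2
Function('l')(S, C) = 21 (Function('l')(S, C) = Add(3, Mul(3, Add(8, -2))) = Add(3, Mul(3, 6)) = Add(3, 18) = 21)
Function('A')(r) = Add(2, Mul(2, r, Pow(Add(456, r), -1))) (Function('A')(r) = Add(2, Mul(Add(r, r), Pow(Add(r, 456), -1))) = Add(2, Mul(Mul(2, r), Pow(Add(456, r), -1))) = Add(2, Mul(2, r, Pow(Add(456, r), -1))))
Add(-215824, Mul(Add(Function('A')(-495), 154278), Add(-148323, Function('l')(292, -69)))) = Add(-215824, Mul(Add(Mul(4, Pow(Add(456, -495), -1), Add(228, -495)), 154278), Add(-148323, 21))) = Add(-215824, Mul(Add(Mul(4, Pow(-39, -1), -267), 154278), -148302)) = Add(-215824, Mul(Add(Mul(4, Rational(-1, 39), -267), 154278), -148302)) = Add(-215824, Mul(Add(Rational(356, 13), 154278), -148302)) = Add(-215824, Mul(Rational(2005970, 13), -148302)) = Add(-215824, Rational(-297489362940, 13)) = Rational(-297492168652, 13)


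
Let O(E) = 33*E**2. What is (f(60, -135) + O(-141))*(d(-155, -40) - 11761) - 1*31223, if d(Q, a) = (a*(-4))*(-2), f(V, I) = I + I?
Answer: -7922787266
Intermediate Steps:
f(V, I) = 2*I
d(Q, a) = 8*a (d(Q, a) = -4*a*(-2) = 8*a)
(f(60, -135) + O(-141))*(d(-155, -40) - 11761) - 1*31223 = (2*(-135) + 33*(-141)**2)*(8*(-40) - 11761) - 1*31223 = (-270 + 33*19881)*(-320 - 11761) - 31223 = (-270 + 656073)*(-12081) - 31223 = 655803*(-12081) - 31223 = -7922756043 - 31223 = -7922787266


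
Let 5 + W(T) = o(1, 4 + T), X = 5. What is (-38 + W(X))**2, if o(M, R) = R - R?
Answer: 1849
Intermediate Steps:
o(M, R) = 0
W(T) = -5 (W(T) = -5 + 0 = -5)
(-38 + W(X))**2 = (-38 - 5)**2 = (-43)**2 = 1849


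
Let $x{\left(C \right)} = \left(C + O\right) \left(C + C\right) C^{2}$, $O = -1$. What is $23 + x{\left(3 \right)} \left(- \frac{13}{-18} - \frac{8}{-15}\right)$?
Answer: $\frac{793}{5} \approx 158.6$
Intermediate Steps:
$x{\left(C \right)} = 2 C^{3} \left(-1 + C\right)$ ($x{\left(C \right)} = \left(C - 1\right) \left(C + C\right) C^{2} = \left(-1 + C\right) 2 C C^{2} = 2 C \left(-1 + C\right) C^{2} = 2 C^{3} \left(-1 + C\right)$)
$23 + x{\left(3 \right)} \left(- \frac{13}{-18} - \frac{8}{-15}\right) = 23 + 2 \cdot 3^{3} \left(-1 + 3\right) \left(- \frac{13}{-18} - \frac{8}{-15}\right) = 23 + 2 \cdot 27 \cdot 2 \left(\left(-13\right) \left(- \frac{1}{18}\right) - - \frac{8}{15}\right) = 23 + 108 \left(\frac{13}{18} + \frac{8}{15}\right) = 23 + 108 \cdot \frac{113}{90} = 23 + \frac{678}{5} = \frac{793}{5}$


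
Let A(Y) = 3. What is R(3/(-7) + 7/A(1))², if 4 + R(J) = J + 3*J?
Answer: 5776/441 ≈ 13.098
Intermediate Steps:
R(J) = -4 + 4*J (R(J) = -4 + (J + 3*J) = -4 + 4*J)
R(3/(-7) + 7/A(1))² = (-4 + 4*(3/(-7) + 7/3))² = (-4 + 4*(3*(-⅐) + 7*(⅓)))² = (-4 + 4*(-3/7 + 7/3))² = (-4 + 4*(40/21))² = (-4 + 160/21)² = (76/21)² = 5776/441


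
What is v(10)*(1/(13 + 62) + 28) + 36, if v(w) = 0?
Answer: 36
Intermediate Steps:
v(10)*(1/(13 + 62) + 28) + 36 = 0*(1/(13 + 62) + 28) + 36 = 0*(1/75 + 28) + 36 = 0*(2101/75) + 36 = 0 + 36 = 36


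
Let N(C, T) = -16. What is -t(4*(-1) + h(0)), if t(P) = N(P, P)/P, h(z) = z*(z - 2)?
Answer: -4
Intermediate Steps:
h(z) = z*(-2 + z)
t(P) = -16/P
-t(4*(-1) + h(0)) = -(-16)/(4*(-1) + 0*(-2 + 0)) = -(-16)/(-4 + 0*(-2)) = -(-16)/(-4 + 0) = -(-16)/(-4) = -(-16)*(-1)/4 = -1*4 = -4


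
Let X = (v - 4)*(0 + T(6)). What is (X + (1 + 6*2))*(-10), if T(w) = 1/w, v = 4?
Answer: -130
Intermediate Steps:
X = 0 (X = (4 - 4)*(0 + 1/6) = 0*(0 + ⅙) = 0*(⅙) = 0)
(X + (1 + 6*2))*(-10) = (0 + (1 + 6*2))*(-10) = (0 + (1 + 12))*(-10) = (0 + 13)*(-10) = 13*(-10) = -130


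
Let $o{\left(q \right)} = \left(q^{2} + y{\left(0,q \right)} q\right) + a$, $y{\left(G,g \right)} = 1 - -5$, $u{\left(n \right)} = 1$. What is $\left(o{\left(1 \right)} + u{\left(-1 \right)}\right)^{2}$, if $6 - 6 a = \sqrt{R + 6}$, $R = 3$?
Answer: $\frac{289}{4} \approx 72.25$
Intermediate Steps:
$y{\left(G,g \right)} = 6$ ($y{\left(G,g \right)} = 1 + 5 = 6$)
$a = \frac{1}{2}$ ($a = 1 - \frac{\sqrt{3 + 6}}{6} = 1 - \frac{\sqrt{9}}{6} = 1 - \frac{1}{2} = \frac{1}{2} \approx 0.5$)
$o{\left(q \right)} = \frac{1}{2} + q^{2} + 6 q$ ($o{\left(q \right)} = \left(q^{2} + 6 q\right) + \frac{1}{2} = \frac{1}{2} + q^{2} + 6 q$)
$\left(o{\left(1 \right)} + u{\left(-1 \right)}\right)^{2} = \left(\left(\frac{1}{2} + 1^{2} + 6 \cdot 1\right) + 1\right)^{2} = \left(\left(\frac{1}{2} + 1 + 6\right) + 1\right)^{2} = \left(\frac{15}{2} + 1\right)^{2} = \left(\frac{17}{2}\right)^{2} = \frac{289}{4}$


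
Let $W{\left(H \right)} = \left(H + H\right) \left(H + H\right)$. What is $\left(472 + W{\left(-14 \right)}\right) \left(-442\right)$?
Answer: $-555152$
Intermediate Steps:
$W{\left(H \right)} = 4 H^{2}$ ($W{\left(H \right)} = 2 H 2 H = 4 H^{2}$)
$\left(472 + W{\left(-14 \right)}\right) \left(-442\right) = \left(472 + 4 \left(-14\right)^{2}\right) \left(-442\right) = \left(472 + 4 \cdot 196\right) \left(-442\right) = \left(472 + 784\right) \left(-442\right) = 1256 \left(-442\right) = -555152$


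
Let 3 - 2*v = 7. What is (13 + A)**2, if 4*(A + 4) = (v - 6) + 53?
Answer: 6561/16 ≈ 410.06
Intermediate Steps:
v = -2 (v = 3/2 - 1/2*7 = 3/2 - 7/2 = -2)
A = 29/4 (A = -4 + ((-2 - 6) + 53)/4 = -4 + (-8 + 53)/4 = -4 + (1/4)*45 = -4 + 45/4 = 29/4 ≈ 7.2500)
(13 + A)**2 = (13 + 29/4)**2 = (81/4)**2 = 6561/16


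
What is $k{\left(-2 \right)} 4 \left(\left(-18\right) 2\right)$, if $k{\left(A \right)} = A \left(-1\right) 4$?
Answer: $-1152$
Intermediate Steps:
$k{\left(A \right)} = - 4 A$ ($k{\left(A \right)} = - A 4 = - 4 A$)
$k{\left(-2 \right)} 4 \left(\left(-18\right) 2\right) = \left(-4\right) \left(-2\right) 4 \left(\left(-18\right) 2\right) = 8 \cdot 4 \left(-36\right) = 32 \left(-36\right) = -1152$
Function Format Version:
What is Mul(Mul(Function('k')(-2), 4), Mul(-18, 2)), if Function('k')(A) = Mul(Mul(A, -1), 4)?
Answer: -1152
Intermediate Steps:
Function('k')(A) = Mul(-4, A) (Function('k')(A) = Mul(Mul(-1, A), 4) = Mul(-4, A))
Mul(Mul(Function('k')(-2), 4), Mul(-18, 2)) = Mul(Mul(Mul(-4, -2), 4), Mul(-18, 2)) = Mul(Mul(8, 4), -36) = Mul(32, -36) = -1152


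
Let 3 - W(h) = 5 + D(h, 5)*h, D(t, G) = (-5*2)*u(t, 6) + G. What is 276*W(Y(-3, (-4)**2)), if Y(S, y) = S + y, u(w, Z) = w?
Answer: 447948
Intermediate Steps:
D(t, G) = G - 10*t (D(t, G) = (-5*2)*t + G = -10*t + G = G - 10*t)
W(h) = -2 - h*(5 - 10*h) (W(h) = 3 - (5 + (5 - 10*h)*h) = 3 - (5 + h*(5 - 10*h)) = 3 + (-5 - h*(5 - 10*h)) = -2 - h*(5 - 10*h))
276*W(Y(-3, (-4)**2)) = 276*(-2 + 5*(-3 + (-4)**2)*(-1 + 2*(-3 + (-4)**2))) = 276*(-2 + 5*(-3 + 16)*(-1 + 2*(-3 + 16))) = 276*(-2 + 5*13*(-1 + 2*13)) = 276*(-2 + 5*13*(-1 + 26)) = 276*(-2 + 5*13*25) = 276*(-2 + 1625) = 276*1623 = 447948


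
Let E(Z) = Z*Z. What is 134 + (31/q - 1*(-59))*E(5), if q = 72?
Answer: 116623/72 ≈ 1619.8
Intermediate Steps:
E(Z) = Z²
134 + (31/q - 1*(-59))*E(5) = 134 + (31/72 - 1*(-59))*5² = 134 + (31*(1/72) + 59)*25 = 134 + (31/72 + 59)*25 = 134 + (4279/72)*25 = 134 + 106975/72 = 116623/72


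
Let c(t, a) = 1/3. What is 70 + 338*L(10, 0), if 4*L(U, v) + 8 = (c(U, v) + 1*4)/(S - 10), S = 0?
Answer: -38557/60 ≈ -642.62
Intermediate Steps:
c(t, a) = 1/3 (c(t, a) = 1*(1/3) = 1/3)
L(U, v) = -253/120 (L(U, v) = -2 + ((1/3 + 1*4)/(0 - 10))/4 = -2 + ((1/3 + 4)/(-10))/4 = -2 + ((13/3)*(-1/10))/4 = -2 + (1/4)*(-13/30) = -2 - 13/120 = -253/120)
70 + 338*L(10, 0) = 70 + 338*(-253/120) = 70 - 42757/60 = -38557/60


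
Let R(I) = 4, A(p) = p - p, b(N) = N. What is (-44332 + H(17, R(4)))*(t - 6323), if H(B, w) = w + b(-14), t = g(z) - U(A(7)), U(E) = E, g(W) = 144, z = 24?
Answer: 273989218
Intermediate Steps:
A(p) = 0
t = 144 (t = 144 - 1*0 = 144 + 0 = 144)
H(B, w) = -14 + w (H(B, w) = w - 14 = -14 + w)
(-44332 + H(17, R(4)))*(t - 6323) = (-44332 + (-14 + 4))*(144 - 6323) = (-44332 - 10)*(-6179) = -44342*(-6179) = 273989218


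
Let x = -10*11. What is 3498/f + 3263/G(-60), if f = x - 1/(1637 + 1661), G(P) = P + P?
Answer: -285346987/4837080 ≈ -58.992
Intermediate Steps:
G(P) = 2*P
x = -110
f = -362781/3298 (f = -110 - 1/(1637 + 1661) = -110 - 1/3298 = -362781/3298 ≈ -110.00)
3498/f + 3263/G(-60) = 3498/(-362781/3298) + 3263/((2*(-60))) = 3498*(-3298/362781) + 3263/(-120) = -3845468/120927 + 3263*(-1/120) = -3845468/120927 - 3263/120 = -285346987/4837080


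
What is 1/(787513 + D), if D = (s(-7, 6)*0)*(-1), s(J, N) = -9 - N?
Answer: 1/787513 ≈ 1.2698e-6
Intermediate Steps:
D = 0 (D = ((-9 - 1*6)*0)*(-1) = ((-9 - 6)*0)*(-1) = -15*0*(-1) = 0*(-1) = 0)
1/(787513 + D) = 1/(787513 + 0) = 1/787513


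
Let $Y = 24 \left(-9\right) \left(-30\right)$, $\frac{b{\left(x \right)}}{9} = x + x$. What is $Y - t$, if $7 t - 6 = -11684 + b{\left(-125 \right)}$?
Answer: $\frac{59288}{7} \approx 8469.7$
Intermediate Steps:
$b{\left(x \right)} = 18 x$ ($b{\left(x \right)} = 9 \left(x + x\right) = 9 \cdot 2 x = 18 x$)
$Y = 6480$ ($Y = \left(-216\right) \left(-30\right) = 6480$)
$t = - \frac{13928}{7}$ ($t = \frac{6}{7} + \frac{-11684 + 18 \left(-125\right)}{7} = \frac{6}{7} + \frac{-11684 - 2250}{7} = \frac{6}{7} + \frac{1}{7} \left(-13934\right) = \frac{6}{7} - \frac{13934}{7} = - \frac{13928}{7} \approx -1989.7$)
$Y - t = 6480 - - \frac{13928}{7} = 6480 + \frac{13928}{7} = \frac{59288}{7}$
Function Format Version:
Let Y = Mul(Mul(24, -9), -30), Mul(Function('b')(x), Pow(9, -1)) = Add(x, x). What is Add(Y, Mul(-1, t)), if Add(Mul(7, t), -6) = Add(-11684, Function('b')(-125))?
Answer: Rational(59288, 7) ≈ 8469.7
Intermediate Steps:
Function('b')(x) = Mul(18, x) (Function('b')(x) = Mul(9, Add(x, x)) = Mul(9, Mul(2, x)) = Mul(18, x))
Y = 6480 (Y = Mul(-216, -30) = 6480)
t = Rational(-13928, 7) (t = Add(Rational(6, 7), Mul(Rational(1, 7), Add(-11684, Mul(18, -125)))) = Add(Rational(6, 7), Mul(Rational(1, 7), Add(-11684, -2250))) = Add(Rational(6, 7), Mul(Rational(1, 7), -13934)) = Add(Rational(6, 7), Rational(-13934, 7)) = Rational(-13928, 7) ≈ -1989.7)
Add(Y, Mul(-1, t)) = Add(6480, Mul(-1, Rational(-13928, 7))) = Add(6480, Rational(13928, 7)) = Rational(59288, 7)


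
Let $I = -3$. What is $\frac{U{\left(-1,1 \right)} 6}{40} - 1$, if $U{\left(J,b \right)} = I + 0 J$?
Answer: $- \frac{29}{20} \approx -1.45$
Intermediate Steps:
$U{\left(J,b \right)} = -3$ ($U{\left(J,b \right)} = -3 + 0 J = -3 + 0 = -3$)
$\frac{U{\left(-1,1 \right)} 6}{40} - 1 = \frac{\left(-3\right) 6}{40} - 1 = \frac{1}{40} \left(-18\right) + \left(-11 + 10\right) = - \frac{9}{20} - 1 = - \frac{29}{20}$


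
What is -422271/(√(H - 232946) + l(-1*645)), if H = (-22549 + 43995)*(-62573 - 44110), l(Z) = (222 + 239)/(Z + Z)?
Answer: 251120340990/3807721338364921 + 1405402342200*I*√572039141/3807721338364921 ≈ 6.595e-5 + 8.8277*I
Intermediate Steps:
l(Z) = 461/(2*Z) (l(Z) = 461/((2*Z)) = 461*(1/(2*Z)) = 461/(2*Z))
H = -2287923618 (H = 21446*(-106683) = -2287923618)
-422271/(√(H - 232946) + l(-1*645)) = -422271/(√(-2287923618 - 232946) + 461/(2*((-1*645)))) = -422271/(√(-2288156564) + (461/2)/(-645)) = -422271/(2*I*√572039141 + (461/2)*(-1/645)) = -422271/(2*I*√572039141 - 461/1290) = -422271/(-461/1290 + 2*I*√572039141)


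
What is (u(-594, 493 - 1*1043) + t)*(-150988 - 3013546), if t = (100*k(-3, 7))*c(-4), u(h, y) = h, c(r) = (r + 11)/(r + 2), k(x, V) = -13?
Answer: -12518896504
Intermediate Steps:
c(r) = (11 + r)/(2 + r)
t = 4550 (t = (100*(-13))*((11 - 4)/(2 - 4)) = -1300*7/(-2) = -(-650)*7 = -1300*(-7/2) = 4550)
(u(-594, 493 - 1*1043) + t)*(-150988 - 3013546) = (-594 + 4550)*(-150988 - 3013546) = 3956*(-3164534) = -12518896504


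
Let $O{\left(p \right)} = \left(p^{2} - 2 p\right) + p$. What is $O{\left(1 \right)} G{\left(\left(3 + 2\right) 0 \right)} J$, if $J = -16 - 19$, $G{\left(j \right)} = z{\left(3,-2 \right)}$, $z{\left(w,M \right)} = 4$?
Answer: $0$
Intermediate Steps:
$O{\left(p \right)} = p^{2} - p$
$G{\left(j \right)} = 4$
$J = -35$ ($J = -16 - 19 = -35$)
$O{\left(1 \right)} G{\left(\left(3 + 2\right) 0 \right)} J = 1 \left(-1 + 1\right) 4 \left(-35\right) = 1 \cdot 0 \cdot 4 \left(-35\right) = 0 \cdot 4 \left(-35\right) = 0 \left(-35\right) = 0$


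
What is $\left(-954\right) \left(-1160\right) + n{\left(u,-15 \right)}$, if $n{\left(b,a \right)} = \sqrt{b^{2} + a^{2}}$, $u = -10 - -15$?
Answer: $1106640 + 5 \sqrt{10} \approx 1.1067 \cdot 10^{6}$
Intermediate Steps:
$u = 5$ ($u = -10 + 15 = 5$)
$n{\left(b,a \right)} = \sqrt{a^{2} + b^{2}}$
$\left(-954\right) \left(-1160\right) + n{\left(u,-15 \right)} = \left(-954\right) \left(-1160\right) + \sqrt{\left(-15\right)^{2} + 5^{2}} = 1106640 + \sqrt{225 + 25} = 1106640 + \sqrt{250} = 1106640 + 5 \sqrt{10}$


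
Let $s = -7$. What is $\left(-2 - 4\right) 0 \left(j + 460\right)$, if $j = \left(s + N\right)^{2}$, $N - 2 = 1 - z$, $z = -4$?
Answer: $0$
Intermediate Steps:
$N = 7$ ($N = 2 + \left(1 - -4\right) = 2 + \left(1 + 4\right) = 2 + 5 = 7$)
$j = 0$ ($j = \left(-7 + 7\right)^{2} = 0^{2} = 0$)
$\left(-2 - 4\right) 0 \left(j + 460\right) = \left(-2 - 4\right) 0 \left(0 + 460\right) = \left(-6\right) 0 \cdot 460 = 0 \cdot 460 = 0$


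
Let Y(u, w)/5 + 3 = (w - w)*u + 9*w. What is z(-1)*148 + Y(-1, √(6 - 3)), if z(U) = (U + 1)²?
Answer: -15 + 45*√3 ≈ 62.942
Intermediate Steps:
z(U) = (1 + U)²
Y(u, w) = -15 + 45*w (Y(u, w) = -15 + 5*((w - w)*u + 9*w) = -15 + 5*(0*u + 9*w) = -15 + 5*(0 + 9*w) = -15 + 5*(9*w) = -15 + 45*w)
z(-1)*148 + Y(-1, √(6 - 3)) = (1 - 1)²*148 + (-15 + 45*√(6 - 3)) = 0²*148 + (-15 + 45*√3) = 0*148 + (-15 + 45*√3) = 0 + (-15 + 45*√3) = -15 + 45*√3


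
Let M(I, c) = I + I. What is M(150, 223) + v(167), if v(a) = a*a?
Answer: 28189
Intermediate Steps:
M(I, c) = 2*I
v(a) = a**2
M(150, 223) + v(167) = 2*150 + 167**2 = 300 + 27889 = 28189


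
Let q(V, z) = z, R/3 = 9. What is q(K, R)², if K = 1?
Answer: 729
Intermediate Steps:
R = 27 (R = 3*9 = 27)
q(K, R)² = 27² = 729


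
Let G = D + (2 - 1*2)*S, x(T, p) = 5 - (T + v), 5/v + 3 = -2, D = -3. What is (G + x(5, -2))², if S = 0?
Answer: 4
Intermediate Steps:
v = -1 (v = 5/(-3 - 2) = 5/(-5) = 5*(-⅕) = -1)
x(T, p) = 6 - T (x(T, p) = 5 - (T - 1) = 5 - (-1 + T) = 5 + (1 - T) = 6 - T)
G = -3 (G = -3 + (2 - 1*2)*0 = -3 + (2 - 2)*0 = -3 + 0*0 = -3 + 0 = -3)
(G + x(5, -2))² = (-3 + (6 - 1*5))² = (-3 + (6 - 5))² = (-3 + 1)² = (-2)² = 4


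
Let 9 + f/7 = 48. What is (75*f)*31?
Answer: 634725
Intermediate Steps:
f = 273 (f = -63 + 7*48 = -63 + 336 = 273)
(75*f)*31 = (75*273)*31 = 20475*31 = 634725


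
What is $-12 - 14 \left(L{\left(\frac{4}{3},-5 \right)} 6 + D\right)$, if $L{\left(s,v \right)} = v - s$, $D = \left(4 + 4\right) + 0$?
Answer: $408$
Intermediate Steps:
$D = 8$ ($D = 8 + 0 = 8$)
$-12 - 14 \left(L{\left(\frac{4}{3},-5 \right)} 6 + D\right) = -12 - 14 \left(\left(-5 - \frac{4}{3}\right) 6 + 8\right) = -12 - 14 \left(\left(- \frac{19}{3}\right) 6 + 8\right) = -12 - 14 \left(-38 + 8\right) = -12 - -420 = -12 + 420 = 408$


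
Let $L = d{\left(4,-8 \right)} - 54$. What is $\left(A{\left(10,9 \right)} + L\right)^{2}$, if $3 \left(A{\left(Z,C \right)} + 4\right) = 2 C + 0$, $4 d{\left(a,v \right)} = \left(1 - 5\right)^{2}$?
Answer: $2304$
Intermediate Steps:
$d{\left(a,v \right)} = 4$ ($d{\left(a,v \right)} = \frac{\left(1 - 5\right)^{2}}{4} = \frac{\left(-4\right)^{2}}{4} = \frac{1}{4} \cdot 16 = 4$)
$A{\left(Z,C \right)} = -4 + \frac{2 C}{3}$ ($A{\left(Z,C \right)} = -4 + \frac{2 C + 0}{3} = -4 + \frac{2 C}{3}$)
$L = -50$ ($L = 4 - 54 = -50$)
$\left(A{\left(10,9 \right)} + L\right)^{2} = \left(\left(-4 + \frac{2}{3} \cdot 9\right) - 50\right)^{2} = \left(\left(-4 + 6\right) - 50\right)^{2} = \left(2 - 50\right)^{2} = \left(-48\right)^{2} = 2304$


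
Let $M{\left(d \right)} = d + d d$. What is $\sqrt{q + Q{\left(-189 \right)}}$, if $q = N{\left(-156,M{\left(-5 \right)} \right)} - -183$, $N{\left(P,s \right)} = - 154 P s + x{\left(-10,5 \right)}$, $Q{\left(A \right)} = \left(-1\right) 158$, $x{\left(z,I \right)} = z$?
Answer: $\sqrt{480495} \approx 693.18$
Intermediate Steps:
$Q{\left(A \right)} = -158$
$M{\left(d \right)} = d + d^{2}$
$N{\left(P,s \right)} = -10 - 154 P s$ ($N{\left(P,s \right)} = - 154 P s - 10 = -10 - 154 P s$)
$q = 480653$ ($q = \left(-10 - - 24024 \left(- 5 \left(1 - 5\right)\right)\right) - -183 = \left(-10 - - 24024 \left(\left(-5\right) \left(-4\right)\right)\right) + 183 = \left(-10 - \left(-24024\right) 20\right) + 183 = \left(-10 + 480480\right) + 183 = 480470 + 183 = 480653$)
$\sqrt{q + Q{\left(-189 \right)}} = \sqrt{480653 - 158} = \sqrt{480495}$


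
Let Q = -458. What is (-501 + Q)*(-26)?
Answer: 24934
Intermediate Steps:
(-501 + Q)*(-26) = (-501 - 458)*(-26) = -959*(-26) = 24934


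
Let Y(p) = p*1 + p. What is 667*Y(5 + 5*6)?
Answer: 46690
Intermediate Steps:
Y(p) = 2*p (Y(p) = p + p = 2*p)
667*Y(5 + 5*6) = 667*(2*(5 + 5*6)) = 667*(2*(5 + 30)) = 667*(2*35) = 667*70 = 46690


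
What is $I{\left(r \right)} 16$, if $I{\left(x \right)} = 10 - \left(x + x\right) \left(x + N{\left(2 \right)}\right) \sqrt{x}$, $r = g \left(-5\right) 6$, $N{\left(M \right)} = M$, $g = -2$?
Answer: $160 - 238080 \sqrt{15} \approx -9.2192 \cdot 10^{5}$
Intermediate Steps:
$r = 60$ ($r = \left(-2\right) \left(-5\right) 6 = 10 \cdot 6 = 60$)
$I{\left(x \right)} = 10 - 2 x^{\frac{3}{2}} \left(2 + x\right)$ ($I{\left(x \right)} = 10 - \left(x + x\right) \left(x + 2\right) \sqrt{x} = 10 - 2 x \left(2 + x\right) \sqrt{x} = 10 - 2 x^{\frac{3}{2}} \left(2 + x\right)$)
$I{\left(r \right)} 16 = \left(10 - 4 \cdot 60^{\frac{3}{2}} - 2 \cdot 60^{\frac{5}{2}}\right) 16 = \left(10 - 4 \cdot 120 \sqrt{15} - 2 \cdot 7200 \sqrt{15}\right) 16 = \left(10 - 480 \sqrt{15} - 14400 \sqrt{15}\right) 16 = \left(10 - 14880 \sqrt{15}\right) 16 = 160 - 238080 \sqrt{15}$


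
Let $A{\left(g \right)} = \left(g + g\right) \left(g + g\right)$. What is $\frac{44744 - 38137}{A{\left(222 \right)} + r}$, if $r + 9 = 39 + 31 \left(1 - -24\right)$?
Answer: $\frac{6607}{197941} \approx 0.033379$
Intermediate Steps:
$r = 805$ ($r = -9 + \left(39 + 31 \left(1 - -24\right)\right) = -9 + \left(39 + 31 \left(1 + 24\right)\right) = -9 + \left(39 + 31 \cdot 25\right) = -9 + \left(39 + 775\right) = -9 + 814 = 805$)
$A{\left(g \right)} = 4 g^{2}$ ($A{\left(g \right)} = 2 g 2 g = 4 g^{2}$)
$\frac{44744 - 38137}{A{\left(222 \right)} + r} = \frac{44744 - 38137}{4 \cdot 222^{2} + 805} = \frac{6607}{4 \cdot 49284 + 805} = \frac{6607}{197136 + 805} = \frac{6607}{197941}$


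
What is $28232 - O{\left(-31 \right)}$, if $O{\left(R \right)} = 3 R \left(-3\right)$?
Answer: $27953$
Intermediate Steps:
$O{\left(R \right)} = - 9 R$
$28232 - O{\left(-31 \right)} = 28232 - \left(-9\right) \left(-31\right) = 28232 - 279 = 27953$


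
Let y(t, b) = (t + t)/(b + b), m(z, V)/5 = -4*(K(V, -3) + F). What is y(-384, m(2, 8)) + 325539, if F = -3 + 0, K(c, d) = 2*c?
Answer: 21160131/65 ≈ 3.2554e+5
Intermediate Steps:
F = -3
m(z, V) = 60 - 40*V (m(z, V) = 5*(-4*(2*V - 3)) = 5*(-4*(-3 + 2*V)) = 5*(12 - 8*V) = 60 - 40*V)
y(t, b) = t/b (y(t, b) = (2*t)/((2*b)) = (2*t)*(1/(2*b)) = t/b)
y(-384, m(2, 8)) + 325539 = -384/(60 - 40*8) + 325539 = -384/(60 - 320) + 325539 = -384/(-260) + 325539 = -384*(-1/260) + 325539 = 96/65 + 325539 = 21160131/65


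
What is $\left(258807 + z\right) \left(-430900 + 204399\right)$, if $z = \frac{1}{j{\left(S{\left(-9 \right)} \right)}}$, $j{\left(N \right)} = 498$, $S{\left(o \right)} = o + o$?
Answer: $- \frac{29192782291387}{498} \approx -5.862 \cdot 10^{10}$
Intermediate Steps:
$S{\left(o \right)} = 2 o$
$z = \frac{1}{498} \approx 0.002008$
$\left(258807 + z\right) \left(-430900 + 204399\right) = \left(258807 + \frac{1}{498}\right) \left(-430900 + 204399\right) = \frac{128885887}{498} \left(-226501\right) = - \frac{29192782291387}{498}$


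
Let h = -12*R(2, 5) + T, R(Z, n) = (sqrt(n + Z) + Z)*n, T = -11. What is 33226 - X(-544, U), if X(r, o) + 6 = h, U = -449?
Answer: 33363 + 60*sqrt(7) ≈ 33522.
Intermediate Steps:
R(Z, n) = n*(Z + sqrt(Z + n)) (R(Z, n) = (sqrt(Z + n) + Z)*n = (Z + sqrt(Z + n))*n = n*(Z + sqrt(Z + n)))
h = -131 - 60*sqrt(7) (h = -60*(2 + sqrt(2 + 5)) - 11 = -60*(2 + sqrt(7)) - 11 = -12*(10 + 5*sqrt(7)) - 11 = (-120 - 60*sqrt(7)) - 11 = -131 - 60*sqrt(7) ≈ -289.75)
X(r, o) = -137 - 60*sqrt(7) (X(r, o) = -6 + (-131 - 60*sqrt(7)) = -137 - 60*sqrt(7))
33226 - X(-544, U) = 33226 - (-137 - 60*sqrt(7)) = 33226 + (137 + 60*sqrt(7)) = 33363 + 60*sqrt(7)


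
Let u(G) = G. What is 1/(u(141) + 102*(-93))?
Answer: -1/9345 ≈ -0.00010701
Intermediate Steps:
1/(u(141) + 102*(-93)) = 1/(141 + 102*(-93)) = 1/(141 - 9486) = 1/(-9345) = -1/9345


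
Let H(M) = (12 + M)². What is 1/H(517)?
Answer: 1/279841 ≈ 3.5735e-6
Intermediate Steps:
1/H(517) = 1/((12 + 517)²) = 1/(529²) = 1/279841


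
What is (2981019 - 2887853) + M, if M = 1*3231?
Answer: 96397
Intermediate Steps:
M = 3231
(2981019 - 2887853) + M = (2981019 - 2887853) + 3231 = 93166 + 3231 = 96397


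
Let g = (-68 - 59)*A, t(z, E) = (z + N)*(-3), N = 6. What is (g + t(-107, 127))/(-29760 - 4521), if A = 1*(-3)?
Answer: -76/3809 ≈ -0.019953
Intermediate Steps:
A = -3
t(z, E) = -18 - 3*z (t(z, E) = (z + 6)*(-3) = (6 + z)*(-3) = -18 - 3*z)
g = 381 (g = (-68 - 59)*(-3) = -127*(-3) = 381)
(g + t(-107, 127))/(-29760 - 4521) = (381 + (-18 - 3*(-107)))/(-29760 - 4521) = (381 + (-18 + 321))/(-34281) = (381 + 303)*(-1/34281) = 684*(-1/34281) = -76/3809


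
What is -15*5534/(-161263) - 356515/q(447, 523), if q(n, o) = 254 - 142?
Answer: -57483381325/18061456 ≈ -3182.7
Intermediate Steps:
q(n, o) = 112
-15*5534/(-161263) - 356515/q(447, 523) = -15*5534/(-161263) - 356515/112 = -83010*(-1/161263) - 356515*1/112 = 83010/161263 - 356515/112 = -57483381325/18061456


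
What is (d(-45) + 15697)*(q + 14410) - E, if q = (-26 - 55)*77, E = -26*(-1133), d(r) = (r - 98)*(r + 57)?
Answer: 114237255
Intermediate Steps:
d(r) = (-98 + r)*(57 + r)
E = 29458
q = -6237 (q = -81*77 = -6237)
(d(-45) + 15697)*(q + 14410) - E = ((-5586 + (-45)² - 41*(-45)) + 15697)*(-6237 + 14410) - 1*29458 = ((-5586 + 2025 + 1845) + 15697)*8173 - 29458 = (-1716 + 15697)*8173 - 29458 = 13981*8173 - 29458 = 114266713 - 29458 = 114237255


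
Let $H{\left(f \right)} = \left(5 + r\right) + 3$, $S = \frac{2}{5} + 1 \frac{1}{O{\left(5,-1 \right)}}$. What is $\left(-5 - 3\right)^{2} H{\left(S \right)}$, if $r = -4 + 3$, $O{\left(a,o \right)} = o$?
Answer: $448$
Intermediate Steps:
$S = - \frac{3}{5}$ ($S = \frac{2}{5} + 1 \frac{1}{-1} = 2 \cdot \frac{1}{5} + 1 \left(-1\right) = \frac{2}{5} - 1 = - \frac{3}{5} \approx -0.6$)
$r = -1$
$H{\left(f \right)} = 7$ ($H{\left(f \right)} = \left(5 - 1\right) + 3 = 4 + 3 = 7$)
$\left(-5 - 3\right)^{2} H{\left(S \right)} = \left(-5 - 3\right)^{2} \cdot 7 = \left(-8\right)^{2} \cdot 7 = 64 \cdot 7 = 448$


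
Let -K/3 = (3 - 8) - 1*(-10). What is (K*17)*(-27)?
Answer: 6885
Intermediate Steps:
K = -15 (K = -3*((3 - 8) - 1*(-10)) = -3*(-5 + 10) = -3*5 = -15)
(K*17)*(-27) = -15*17*(-27) = -255*(-27) = 6885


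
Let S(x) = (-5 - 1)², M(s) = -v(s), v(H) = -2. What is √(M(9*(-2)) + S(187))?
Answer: √38 ≈ 6.1644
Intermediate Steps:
M(s) = 2 (M(s) = -1*(-2) = 2)
S(x) = 36 (S(x) = (-6)² = 36)
√(M(9*(-2)) + S(187)) = √(2 + 36) = √38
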